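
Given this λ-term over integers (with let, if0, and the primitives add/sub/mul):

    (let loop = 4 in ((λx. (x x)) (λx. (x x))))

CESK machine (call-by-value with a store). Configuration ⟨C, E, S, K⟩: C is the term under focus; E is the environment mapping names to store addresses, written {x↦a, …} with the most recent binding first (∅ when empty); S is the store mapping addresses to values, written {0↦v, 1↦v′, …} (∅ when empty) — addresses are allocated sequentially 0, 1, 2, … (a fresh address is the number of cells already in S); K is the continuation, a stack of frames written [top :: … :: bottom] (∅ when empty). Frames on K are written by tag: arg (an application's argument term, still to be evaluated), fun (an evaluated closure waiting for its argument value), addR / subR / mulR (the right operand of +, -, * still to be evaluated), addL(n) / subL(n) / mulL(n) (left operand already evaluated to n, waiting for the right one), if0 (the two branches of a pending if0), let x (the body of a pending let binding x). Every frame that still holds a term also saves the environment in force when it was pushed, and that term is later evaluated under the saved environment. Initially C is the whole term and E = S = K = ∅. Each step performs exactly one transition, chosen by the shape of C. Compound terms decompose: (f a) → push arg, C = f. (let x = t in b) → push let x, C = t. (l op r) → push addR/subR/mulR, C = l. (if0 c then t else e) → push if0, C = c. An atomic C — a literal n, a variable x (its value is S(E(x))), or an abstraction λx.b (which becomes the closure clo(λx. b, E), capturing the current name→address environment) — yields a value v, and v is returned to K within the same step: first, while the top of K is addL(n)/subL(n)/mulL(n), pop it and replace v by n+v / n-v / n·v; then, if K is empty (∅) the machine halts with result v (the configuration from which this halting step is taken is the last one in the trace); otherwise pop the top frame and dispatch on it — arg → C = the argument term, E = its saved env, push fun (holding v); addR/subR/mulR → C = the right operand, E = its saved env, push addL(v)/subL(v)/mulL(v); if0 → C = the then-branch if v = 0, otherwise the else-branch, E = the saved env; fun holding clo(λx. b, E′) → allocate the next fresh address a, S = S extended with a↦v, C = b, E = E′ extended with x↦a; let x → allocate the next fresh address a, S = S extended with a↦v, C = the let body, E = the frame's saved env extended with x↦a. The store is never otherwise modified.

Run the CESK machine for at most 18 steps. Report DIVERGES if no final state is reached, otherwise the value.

Answer: DIVERGES (no final state within 18 steps)

Execution trace:
[0] ⟨C=(let loop = 4 in ((λx. (x x)) (λx. (x x)))); E=∅; S=∅; K=∅⟩
[1] ⟨C=4; E=∅; S=∅; K=[let loop]⟩
[2] ⟨C=((λx. (x x)) (λx. (x x))); E={loop↦0}; S={0↦4}; K=∅⟩
[3] ⟨C=(λx. (x x)); E={loop↦0}; S={0↦4}; K=[arg]⟩
[4] ⟨C=(λx. (x x)); E={loop↦0}; S={0↦4}; K=[fun]⟩
[5] ⟨C=(x x); E={x↦1, loop↦0}; S={0↦4, 1↦clo(λx. (x x), {loop↦0})}; K=∅⟩
[6] ⟨C=x; E={x↦1, loop↦0}; S={0↦4, 1↦clo(λx. (x x), {loop↦0})}; K=[arg]⟩
[7] ⟨C=x; E={x↦1, loop↦0}; S={0↦4, 1↦clo(λx. (x x), {loop↦0})}; K=[fun]⟩
[8] ⟨C=(x x); E={x↦2, loop↦0}; S={0↦4, 1↦clo(λx. (x x), {loop↦0}), 2↦clo(λx. (x x), {loop↦0})}; K=∅⟩
[9] ⟨C=x; E={x↦2, loop↦0}; S={0↦4, 1↦clo(λx. (x x), {loop↦0}), 2↦clo(λx. (x x), {loop↦0})}; K=[arg]⟩
[10] ⟨C=x; E={x↦2, loop↦0}; S={0↦4, 1↦clo(λx. (x x), {loop↦0}), 2↦clo(λx. (x x), {loop↦0})}; K=[fun]⟩
[11] ⟨C=(x x); E={x↦3, loop↦0}; S={0↦4, 1↦clo(λx. (x x), {loop↦0}), 2↦clo(λx. (x x), {loop↦0}), 3↦clo(λx. (x x), {loop↦0})}; K=∅⟩
[12] ⟨C=x; E={x↦3, loop↦0}; S={0↦4, 1↦clo(λx. (x x), {loop↦0}), 2↦clo(λx. (x x), {loop↦0}), 3↦clo(λx. (x x), {loop↦0})}; K=[arg]⟩
[13] ⟨C=x; E={x↦3, loop↦0}; S={0↦4, 1↦clo(λx. (x x), {loop↦0}), 2↦clo(λx. (x x), {loop↦0}), 3↦clo(λx. (x x), {loop↦0})}; K=[fun]⟩
[14] ⟨C=(x x); E={x↦4, loop↦0}; S={0↦4, 1↦clo(λx. (x x), {loop↦0}), 2↦clo(λx. (x x), {loop↦0}), 3↦clo(λx. (x x), {loop↦0}), 4↦clo(λx. (x x), {loop↦0})}; K=∅⟩
[15] ⟨C=x; E={x↦4, loop↦0}; S={0↦4, 1↦clo(λx. (x x), {loop↦0}), 2↦clo(λx. (x x), {loop↦0}), 3↦clo(λx. (x x), {loop↦0}), 4↦clo(λx. (x x), {loop↦0})}; K=[arg]⟩
[16] ⟨C=x; E={x↦4, loop↦0}; S={0↦4, 1↦clo(λx. (x x), {loop↦0}), 2↦clo(λx. (x x), {loop↦0}), 3↦clo(λx. (x x), {loop↦0}), 4↦clo(λx. (x x), {loop↦0})}; K=[fun]⟩
[17] ⟨C=(x x); E={x↦5, loop↦0}; S={0↦4, 1↦clo(λx. (x x), {loop↦0}), 2↦clo(λx. (x x), {loop↦0}), 3↦clo(λx. (x x), {loop↦0}), 4↦clo(λx. (x x), {loop↦0}), 5↦clo(λx. (x x), {loop↦0})}; K=∅⟩
[18] ⟨C=x; E={x↦5, loop↦0}; S={0↦4, 1↦clo(λx. (x x), {loop↦0}), 2↦clo(λx. (x x), {loop↦0}), 3↦clo(λx. (x x), {loop↦0}), 4↦clo(λx. (x x), {loop↦0}), 5↦clo(λx. (x x), {loop↦0})}; K=[arg]⟩
→ 18 transitions taken and the configuration is still not final: no result within 18 steps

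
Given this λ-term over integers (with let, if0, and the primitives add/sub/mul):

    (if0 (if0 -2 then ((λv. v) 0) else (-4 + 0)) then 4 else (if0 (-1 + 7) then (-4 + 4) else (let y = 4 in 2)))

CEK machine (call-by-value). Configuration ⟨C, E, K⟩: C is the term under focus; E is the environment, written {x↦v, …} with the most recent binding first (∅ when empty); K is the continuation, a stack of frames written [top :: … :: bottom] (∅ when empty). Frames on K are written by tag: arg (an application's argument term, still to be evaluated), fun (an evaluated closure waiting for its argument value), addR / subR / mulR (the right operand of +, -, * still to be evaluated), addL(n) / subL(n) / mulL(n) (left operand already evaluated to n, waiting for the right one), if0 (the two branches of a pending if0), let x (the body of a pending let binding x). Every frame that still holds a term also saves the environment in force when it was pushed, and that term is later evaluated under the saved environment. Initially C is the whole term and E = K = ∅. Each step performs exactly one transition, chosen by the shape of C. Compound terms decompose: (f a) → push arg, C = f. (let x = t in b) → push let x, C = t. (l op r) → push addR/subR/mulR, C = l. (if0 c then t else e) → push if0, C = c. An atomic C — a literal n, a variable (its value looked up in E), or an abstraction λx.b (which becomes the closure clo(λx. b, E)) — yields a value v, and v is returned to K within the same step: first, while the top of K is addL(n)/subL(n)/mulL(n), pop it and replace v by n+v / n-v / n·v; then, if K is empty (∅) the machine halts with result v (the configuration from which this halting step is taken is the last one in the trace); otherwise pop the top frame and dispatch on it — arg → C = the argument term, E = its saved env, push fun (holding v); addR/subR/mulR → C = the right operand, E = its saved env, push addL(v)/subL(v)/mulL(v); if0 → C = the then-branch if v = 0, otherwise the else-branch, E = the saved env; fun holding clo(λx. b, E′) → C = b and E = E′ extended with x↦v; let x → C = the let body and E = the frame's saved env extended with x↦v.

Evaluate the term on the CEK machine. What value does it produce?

0. ⟨C=(if0 (if0 -2 then ((λv. v) 0) else (-4 + 0)) then 4 else (if0 (-1 + 7) then (-4 + 4) else (let y = 4 in 2))); E=∅; K=∅⟩
1. ⟨C=(if0 -2 then ((λv. v) 0) else (-4 + 0)); E=∅; K=[if0]⟩
2. ⟨C=-2; E=∅; K=[if0 :: if0]⟩
3. ⟨C=(-4 + 0); E=∅; K=[if0]⟩
4. ⟨C=-4; E=∅; K=[addR :: if0]⟩
5. ⟨C=0; E=∅; K=[addL(-4) :: if0]⟩
6. ⟨C=(if0 (-1 + 7) then (-4 + 4) else (let y = 4 in 2)); E=∅; K=∅⟩
7. ⟨C=(-1 + 7); E=∅; K=[if0]⟩
8. ⟨C=-1; E=∅; K=[addR :: if0]⟩
9. ⟨C=7; E=∅; K=[addL(-1) :: if0]⟩
10. ⟨C=(let y = 4 in 2); E=∅; K=∅⟩
11. ⟨C=4; E=∅; K=[let y]⟩
12. ⟨C=2; E={y↦4}; K=∅⟩
→ final value 2

Answer: 2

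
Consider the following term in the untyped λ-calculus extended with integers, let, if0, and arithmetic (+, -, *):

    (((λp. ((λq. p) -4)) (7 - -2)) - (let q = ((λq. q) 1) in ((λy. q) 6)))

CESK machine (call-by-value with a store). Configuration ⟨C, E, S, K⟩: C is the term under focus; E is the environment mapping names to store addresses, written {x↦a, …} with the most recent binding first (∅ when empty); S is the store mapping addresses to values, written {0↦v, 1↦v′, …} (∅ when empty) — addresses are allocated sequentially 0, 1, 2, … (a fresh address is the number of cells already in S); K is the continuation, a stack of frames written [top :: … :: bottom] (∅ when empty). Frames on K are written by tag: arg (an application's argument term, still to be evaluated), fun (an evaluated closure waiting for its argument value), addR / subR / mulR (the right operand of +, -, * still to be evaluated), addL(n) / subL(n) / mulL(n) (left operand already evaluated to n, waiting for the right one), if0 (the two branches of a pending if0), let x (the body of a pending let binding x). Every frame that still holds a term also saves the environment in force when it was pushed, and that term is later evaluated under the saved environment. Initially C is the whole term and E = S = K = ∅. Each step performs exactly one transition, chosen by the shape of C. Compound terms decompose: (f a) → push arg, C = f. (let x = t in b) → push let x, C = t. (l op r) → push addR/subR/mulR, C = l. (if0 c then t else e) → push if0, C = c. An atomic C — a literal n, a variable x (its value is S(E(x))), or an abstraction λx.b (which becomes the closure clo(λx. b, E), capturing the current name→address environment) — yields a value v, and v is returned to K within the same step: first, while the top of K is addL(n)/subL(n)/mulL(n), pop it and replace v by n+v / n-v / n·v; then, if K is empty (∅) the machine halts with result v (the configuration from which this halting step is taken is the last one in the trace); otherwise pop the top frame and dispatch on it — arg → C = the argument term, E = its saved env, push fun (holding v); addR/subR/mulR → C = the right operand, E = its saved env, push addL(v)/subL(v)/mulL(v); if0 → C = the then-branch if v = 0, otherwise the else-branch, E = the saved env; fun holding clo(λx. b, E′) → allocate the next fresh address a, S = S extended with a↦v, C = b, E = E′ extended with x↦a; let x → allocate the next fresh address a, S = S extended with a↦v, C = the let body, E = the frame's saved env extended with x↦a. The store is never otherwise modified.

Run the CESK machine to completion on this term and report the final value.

[0] <C=(((λp. ((λq. p) -4)) (7 - -2)) - (let q = ((λq. q) 1) in ((λy. q) 6))), E=∅, S=∅, K=∅>
[1] <C=((λp. ((λq. p) -4)) (7 - -2)), E=∅, S=∅, K=[subR]>
[2] <C=(λp. ((λq. p) -4)), E=∅, S=∅, K=[arg :: subR]>
[3] <C=(7 - -2), E=∅, S=∅, K=[fun :: subR]>
[4] <C=7, E=∅, S=∅, K=[subR :: fun :: subR]>
[5] <C=-2, E=∅, S=∅, K=[subL(7) :: fun :: subR]>
[6] <C=((λq. p) -4), E={p↦0}, S={0↦9}, K=[subR]>
[7] <C=(λq. p), E={p↦0}, S={0↦9}, K=[arg :: subR]>
[8] <C=-4, E={p↦0}, S={0↦9}, K=[fun :: subR]>
[9] <C=p, E={q↦1, p↦0}, S={0↦9, 1↦-4}, K=[subR]>
[10] <C=(let q = ((λq. q) 1) in ((λy. q) 6)), E=∅, S={0↦9, 1↦-4}, K=[subL(9)]>
[11] <C=((λq. q) 1), E=∅, S={0↦9, 1↦-4}, K=[let q :: subL(9)]>
[12] <C=(λq. q), E=∅, S={0↦9, 1↦-4}, K=[arg :: let q :: subL(9)]>
[13] <C=1, E=∅, S={0↦9, 1↦-4}, K=[fun :: let q :: subL(9)]>
[14] <C=q, E={q↦2}, S={0↦9, 1↦-4, 2↦1}, K=[let q :: subL(9)]>
[15] <C=((λy. q) 6), E={q↦3}, S={0↦9, 1↦-4, 2↦1, 3↦1}, K=[subL(9)]>
[16] <C=(λy. q), E={q↦3}, S={0↦9, 1↦-4, 2↦1, 3↦1}, K=[arg :: subL(9)]>
[17] <C=6, E={q↦3}, S={0↦9, 1↦-4, 2↦1, 3↦1}, K=[fun :: subL(9)]>
[18] <C=q, E={y↦4, q↦3}, S={0↦9, 1↦-4, 2↦1, 3↦1, 4↦6}, K=[subL(9)]>
→ final value 8

Answer: 8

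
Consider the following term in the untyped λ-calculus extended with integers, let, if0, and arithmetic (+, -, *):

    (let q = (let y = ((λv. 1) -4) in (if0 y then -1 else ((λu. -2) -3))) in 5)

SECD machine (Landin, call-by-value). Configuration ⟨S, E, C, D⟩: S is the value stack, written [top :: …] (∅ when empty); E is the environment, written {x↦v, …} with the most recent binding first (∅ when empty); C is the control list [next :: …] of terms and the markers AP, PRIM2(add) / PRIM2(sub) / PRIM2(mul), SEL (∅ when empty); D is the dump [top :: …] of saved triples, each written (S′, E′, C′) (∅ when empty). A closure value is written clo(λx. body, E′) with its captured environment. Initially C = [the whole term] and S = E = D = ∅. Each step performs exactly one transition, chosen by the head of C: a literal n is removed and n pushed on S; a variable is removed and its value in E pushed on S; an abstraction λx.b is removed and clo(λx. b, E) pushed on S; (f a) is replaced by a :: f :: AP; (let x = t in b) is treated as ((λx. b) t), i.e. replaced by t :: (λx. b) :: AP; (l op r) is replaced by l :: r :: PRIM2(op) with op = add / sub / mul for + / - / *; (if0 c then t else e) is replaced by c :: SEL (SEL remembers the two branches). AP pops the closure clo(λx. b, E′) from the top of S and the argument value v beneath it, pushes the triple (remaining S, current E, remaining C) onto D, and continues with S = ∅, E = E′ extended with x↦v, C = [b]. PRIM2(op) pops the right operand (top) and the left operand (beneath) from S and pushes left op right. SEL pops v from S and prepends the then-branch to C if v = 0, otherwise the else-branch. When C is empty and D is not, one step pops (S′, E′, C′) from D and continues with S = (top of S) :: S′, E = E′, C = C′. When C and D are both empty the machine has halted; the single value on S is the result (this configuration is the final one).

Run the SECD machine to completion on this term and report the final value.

Answer: 5

Execution trace:
[0] <S=∅, E=∅, C=[(let q = (let y = ((λv. 1) -4) in (if0 y then -1 else ((λu. -2) -3))) in 5)], D=∅>
[1] <S=∅, E=∅, C=[(let y = ((λv. 1) -4) in (if0 y then -1 else ((λu. -2) -3))) :: (λq. 5) :: AP], D=∅>
[2] <S=∅, E=∅, C=[((λv. 1) -4) :: (λy. (if0 y then -1 else ((λu. -2) -3))) :: AP :: (λq. 5) :: AP], D=∅>
[3] <S=∅, E=∅, C=[-4 :: (λv. 1) :: AP :: (λy. (if0 y then -1 else ((λu. -2) -3))) :: AP :: (λq. 5) :: AP], D=∅>
[4] <S=[-4], E=∅, C=[(λv. 1) :: AP :: (λy. (if0 y then -1 else ((λu. -2) -3))) :: AP :: (λq. 5) :: AP], D=∅>
[5] <S=[clo(λv. 1, ∅) :: -4], E=∅, C=[AP :: (λy. (if0 y then -1 else ((λu. -2) -3))) :: AP :: (λq. 5) :: AP], D=∅>
[6] <S=∅, E={v↦-4}, C=[1], D=[(∅, ∅, [(λy. (if0 y then -1 else ((λu. -2) -3))) :: AP :: (λq. 5) :: AP])]>
[7] <S=[1], E={v↦-4}, C=∅, D=[(∅, ∅, [(λy. (if0 y then -1 else ((λu. -2) -3))) :: AP :: (λq. 5) :: AP])]>
[8] <S=[1], E=∅, C=[(λy. (if0 y then -1 else ((λu. -2) -3))) :: AP :: (λq. 5) :: AP], D=∅>
[9] <S=[clo(λy. (if0 y then -1 else ((λu. -2) -3)), ∅) :: 1], E=∅, C=[AP :: (λq. 5) :: AP], D=∅>
[10] <S=∅, E={y↦1}, C=[(if0 y then -1 else ((λu. -2) -3))], D=[(∅, ∅, [(λq. 5) :: AP])]>
[11] <S=∅, E={y↦1}, C=[y :: SEL], D=[(∅, ∅, [(λq. 5) :: AP])]>
[12] <S=[1], E={y↦1}, C=[SEL], D=[(∅, ∅, [(λq. 5) :: AP])]>
[13] <S=∅, E={y↦1}, C=[((λu. -2) -3)], D=[(∅, ∅, [(λq. 5) :: AP])]>
[14] <S=∅, E={y↦1}, C=[-3 :: (λu. -2) :: AP], D=[(∅, ∅, [(λq. 5) :: AP])]>
[15] <S=[-3], E={y↦1}, C=[(λu. -2) :: AP], D=[(∅, ∅, [(λq. 5) :: AP])]>
[16] <S=[clo(λu. -2, {y↦1}) :: -3], E={y↦1}, C=[AP], D=[(∅, ∅, [(λq. 5) :: AP])]>
[17] <S=∅, E={u↦-3, y↦1}, C=[-2], D=[(∅, {y↦1}, ∅) :: (∅, ∅, [(λq. 5) :: AP])]>
[18] <S=[-2], E={u↦-3, y↦1}, C=∅, D=[(∅, {y↦1}, ∅) :: (∅, ∅, [(λq. 5) :: AP])]>
[19] <S=[-2], E={y↦1}, C=∅, D=[(∅, ∅, [(λq. 5) :: AP])]>
[20] <S=[-2], E=∅, C=[(λq. 5) :: AP], D=∅>
[21] <S=[clo(λq. 5, ∅) :: -2], E=∅, C=[AP], D=∅>
[22] <S=∅, E={q↦-2}, C=[5], D=[(∅, ∅, ∅)]>
[23] <S=[5], E={q↦-2}, C=∅, D=[(∅, ∅, ∅)]>
[24] <S=[5], E=∅, C=∅, D=∅>
→ final value 5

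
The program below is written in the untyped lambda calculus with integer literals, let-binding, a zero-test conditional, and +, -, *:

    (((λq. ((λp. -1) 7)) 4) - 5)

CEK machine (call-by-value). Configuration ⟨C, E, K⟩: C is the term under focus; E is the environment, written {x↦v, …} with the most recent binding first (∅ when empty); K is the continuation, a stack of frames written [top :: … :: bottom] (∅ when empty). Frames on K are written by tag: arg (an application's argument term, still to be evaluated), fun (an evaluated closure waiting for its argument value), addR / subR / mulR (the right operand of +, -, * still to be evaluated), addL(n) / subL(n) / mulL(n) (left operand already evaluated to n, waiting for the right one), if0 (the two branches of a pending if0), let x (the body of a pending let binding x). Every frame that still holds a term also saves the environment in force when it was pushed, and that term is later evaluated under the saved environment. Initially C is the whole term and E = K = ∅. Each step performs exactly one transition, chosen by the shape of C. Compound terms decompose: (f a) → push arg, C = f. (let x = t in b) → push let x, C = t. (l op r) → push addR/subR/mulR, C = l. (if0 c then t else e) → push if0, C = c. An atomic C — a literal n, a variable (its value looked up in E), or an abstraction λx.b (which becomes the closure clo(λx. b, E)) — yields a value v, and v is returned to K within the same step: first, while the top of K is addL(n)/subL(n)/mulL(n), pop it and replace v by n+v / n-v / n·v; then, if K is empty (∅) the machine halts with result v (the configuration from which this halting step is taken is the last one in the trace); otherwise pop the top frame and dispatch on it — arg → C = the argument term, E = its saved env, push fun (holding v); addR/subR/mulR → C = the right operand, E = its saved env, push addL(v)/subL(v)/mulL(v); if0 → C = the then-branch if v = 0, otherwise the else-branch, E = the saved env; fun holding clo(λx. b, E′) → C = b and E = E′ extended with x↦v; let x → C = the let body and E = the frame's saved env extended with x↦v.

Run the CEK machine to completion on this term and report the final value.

t=0: ⟨C=(((λq. ((λp. -1) 7)) 4) - 5); E=∅; K=∅⟩
t=1: ⟨C=((λq. ((λp. -1) 7)) 4); E=∅; K=[subR]⟩
t=2: ⟨C=(λq. ((λp. -1) 7)); E=∅; K=[arg :: subR]⟩
t=3: ⟨C=4; E=∅; K=[fun :: subR]⟩
t=4: ⟨C=((λp. -1) 7); E={q↦4}; K=[subR]⟩
t=5: ⟨C=(λp. -1); E={q↦4}; K=[arg :: subR]⟩
t=6: ⟨C=7; E={q↦4}; K=[fun :: subR]⟩
t=7: ⟨C=-1; E={p↦7, q↦4}; K=[subR]⟩
t=8: ⟨C=5; E=∅; K=[subL(-1)]⟩
→ final value -6

Answer: -6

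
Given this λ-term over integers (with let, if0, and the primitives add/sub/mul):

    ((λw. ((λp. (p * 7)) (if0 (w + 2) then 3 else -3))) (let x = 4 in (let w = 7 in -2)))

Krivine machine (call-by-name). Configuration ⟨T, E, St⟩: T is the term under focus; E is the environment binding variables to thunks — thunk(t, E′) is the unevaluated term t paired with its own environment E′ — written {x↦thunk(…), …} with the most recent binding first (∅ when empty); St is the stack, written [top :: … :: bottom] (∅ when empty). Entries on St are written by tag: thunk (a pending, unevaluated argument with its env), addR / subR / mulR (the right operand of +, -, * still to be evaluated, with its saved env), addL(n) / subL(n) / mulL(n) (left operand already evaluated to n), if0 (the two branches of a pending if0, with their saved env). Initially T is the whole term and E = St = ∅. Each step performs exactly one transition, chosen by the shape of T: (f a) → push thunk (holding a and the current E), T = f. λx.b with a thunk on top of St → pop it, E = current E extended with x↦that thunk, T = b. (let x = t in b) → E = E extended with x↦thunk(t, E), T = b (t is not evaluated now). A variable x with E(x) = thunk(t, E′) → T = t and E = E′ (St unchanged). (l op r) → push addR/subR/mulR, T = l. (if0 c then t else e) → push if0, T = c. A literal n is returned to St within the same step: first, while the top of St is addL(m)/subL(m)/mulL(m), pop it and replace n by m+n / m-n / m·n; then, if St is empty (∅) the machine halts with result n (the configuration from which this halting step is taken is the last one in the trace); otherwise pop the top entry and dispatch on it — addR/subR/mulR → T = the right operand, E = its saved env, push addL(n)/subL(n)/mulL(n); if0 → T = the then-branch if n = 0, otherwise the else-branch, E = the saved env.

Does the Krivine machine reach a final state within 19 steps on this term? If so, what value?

t=0: ⟨T=((λw. ((λp. (p * 7)) (if0 (w + 2) then 3 else -3))) (let x = 4 in (let w = 7 in -2))); E=∅; St=∅⟩
t=1: ⟨T=(λw. ((λp. (p * 7)) (if0 (w + 2) then 3 else -3))); E=∅; St=[thunk]⟩
t=2: ⟨T=((λp. (p * 7)) (if0 (w + 2) then 3 else -3)); E={w↦thunk((let x = 4 in (let w = 7 in -2)), ∅)}; St=∅⟩
t=3: ⟨T=(λp. (p * 7)); E={w↦thunk((let x = 4 in (let w = 7 in -2)), ∅)}; St=[thunk]⟩
t=4: ⟨T=(p * 7); E={p↦thunk((if0 (w + 2) then 3 else -3), {w↦thunk((let x = 4 in (let w = 7 in -2)), ∅)}), w↦thunk((let x = 4 in (let w = 7 in -2)), ∅)}; St=∅⟩
t=5: ⟨T=p; E={p↦thunk((if0 (w + 2) then 3 else -3), {w↦thunk((let x = 4 in (let w = 7 in -2)), ∅)}), w↦thunk((let x = 4 in (let w = 7 in -2)), ∅)}; St=[mulR]⟩
t=6: ⟨T=(if0 (w + 2) then 3 else -3); E={w↦thunk((let x = 4 in (let w = 7 in -2)), ∅)}; St=[mulR]⟩
t=7: ⟨T=(w + 2); E={w↦thunk((let x = 4 in (let w = 7 in -2)), ∅)}; St=[if0 :: mulR]⟩
t=8: ⟨T=w; E={w↦thunk((let x = 4 in (let w = 7 in -2)), ∅)}; St=[addR :: if0 :: mulR]⟩
t=9: ⟨T=(let x = 4 in (let w = 7 in -2)); E=∅; St=[addR :: if0 :: mulR]⟩
t=10: ⟨T=(let w = 7 in -2); E={x↦thunk(4, ∅)}; St=[addR :: if0 :: mulR]⟩
t=11: ⟨T=-2; E={w↦thunk(7, {x↦thunk(4, ∅)}), x↦thunk(4, ∅)}; St=[addR :: if0 :: mulR]⟩
t=12: ⟨T=2; E={w↦thunk((let x = 4 in (let w = 7 in -2)), ∅)}; St=[addL(-2) :: if0 :: mulR]⟩
t=13: ⟨T=3; E={w↦thunk((let x = 4 in (let w = 7 in -2)), ∅)}; St=[mulR]⟩
t=14: ⟨T=7; E={p↦thunk((if0 (w + 2) then 3 else -3), {w↦thunk((let x = 4 in (let w = 7 in -2)), ∅)}), w↦thunk((let x = 4 in (let w = 7 in -2)), ∅)}; St=[mulL(3)]⟩
→ final value 21

Answer: 21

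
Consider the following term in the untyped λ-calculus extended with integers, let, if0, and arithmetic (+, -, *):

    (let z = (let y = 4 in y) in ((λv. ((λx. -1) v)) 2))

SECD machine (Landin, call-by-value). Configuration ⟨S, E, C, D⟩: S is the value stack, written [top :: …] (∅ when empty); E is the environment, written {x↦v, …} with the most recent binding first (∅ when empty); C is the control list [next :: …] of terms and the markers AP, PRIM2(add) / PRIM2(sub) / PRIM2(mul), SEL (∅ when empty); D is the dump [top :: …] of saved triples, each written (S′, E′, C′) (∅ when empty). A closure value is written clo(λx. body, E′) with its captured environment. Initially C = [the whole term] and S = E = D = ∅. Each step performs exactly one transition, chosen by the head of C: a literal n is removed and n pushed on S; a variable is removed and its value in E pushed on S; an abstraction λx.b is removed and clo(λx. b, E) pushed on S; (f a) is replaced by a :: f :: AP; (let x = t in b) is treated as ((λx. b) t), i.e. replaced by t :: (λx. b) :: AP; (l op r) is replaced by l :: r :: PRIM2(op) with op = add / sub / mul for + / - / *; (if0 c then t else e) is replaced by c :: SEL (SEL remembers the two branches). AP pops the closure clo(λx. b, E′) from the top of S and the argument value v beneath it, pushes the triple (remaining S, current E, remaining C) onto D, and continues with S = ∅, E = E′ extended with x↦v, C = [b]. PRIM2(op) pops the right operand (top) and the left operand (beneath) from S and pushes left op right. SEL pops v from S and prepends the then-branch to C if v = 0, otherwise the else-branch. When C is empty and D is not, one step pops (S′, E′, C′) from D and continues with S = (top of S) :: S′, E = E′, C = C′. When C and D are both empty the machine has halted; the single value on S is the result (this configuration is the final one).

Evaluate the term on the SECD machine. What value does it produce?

Answer: -1

Execution trace:
t=0: <S=∅, E=∅, C=[(let z = (let y = 4 in y) in ((λv. ((λx. -1) v)) 2))], D=∅>
t=1: <S=∅, E=∅, C=[(let y = 4 in y) :: (λz. ((λv. ((λx. -1) v)) 2)) :: AP], D=∅>
t=2: <S=∅, E=∅, C=[4 :: (λy. y) :: AP :: (λz. ((λv. ((λx. -1) v)) 2)) :: AP], D=∅>
t=3: <S=[4], E=∅, C=[(λy. y) :: AP :: (λz. ((λv. ((λx. -1) v)) 2)) :: AP], D=∅>
t=4: <S=[clo(λy. y, ∅) :: 4], E=∅, C=[AP :: (λz. ((λv. ((λx. -1) v)) 2)) :: AP], D=∅>
t=5: <S=∅, E={y↦4}, C=[y], D=[(∅, ∅, [(λz. ((λv. ((λx. -1) v)) 2)) :: AP])]>
t=6: <S=[4], E={y↦4}, C=∅, D=[(∅, ∅, [(λz. ((λv. ((λx. -1) v)) 2)) :: AP])]>
t=7: <S=[4], E=∅, C=[(λz. ((λv. ((λx. -1) v)) 2)) :: AP], D=∅>
t=8: <S=[clo(λz. ((λv. ((λx. -1) v)) 2), ∅) :: 4], E=∅, C=[AP], D=∅>
t=9: <S=∅, E={z↦4}, C=[((λv. ((λx. -1) v)) 2)], D=[(∅, ∅, ∅)]>
t=10: <S=∅, E={z↦4}, C=[2 :: (λv. ((λx. -1) v)) :: AP], D=[(∅, ∅, ∅)]>
t=11: <S=[2], E={z↦4}, C=[(λv. ((λx. -1) v)) :: AP], D=[(∅, ∅, ∅)]>
t=12: <S=[clo(λv. ((λx. -1) v), {z↦4}) :: 2], E={z↦4}, C=[AP], D=[(∅, ∅, ∅)]>
t=13: <S=∅, E={v↦2, z↦4}, C=[((λx. -1) v)], D=[(∅, {z↦4}, ∅) :: (∅, ∅, ∅)]>
t=14: <S=∅, E={v↦2, z↦4}, C=[v :: (λx. -1) :: AP], D=[(∅, {z↦4}, ∅) :: (∅, ∅, ∅)]>
t=15: <S=[2], E={v↦2, z↦4}, C=[(λx. -1) :: AP], D=[(∅, {z↦4}, ∅) :: (∅, ∅, ∅)]>
t=16: <S=[clo(λx. -1, {v↦2, z↦4}) :: 2], E={v↦2, z↦4}, C=[AP], D=[(∅, {z↦4}, ∅) :: (∅, ∅, ∅)]>
t=17: <S=∅, E={x↦2, v↦2, z↦4}, C=[-1], D=[(∅, {v↦2, z↦4}, ∅) :: (∅, {z↦4}, ∅) :: (∅, ∅, ∅)]>
t=18: <S=[-1], E={x↦2, v↦2, z↦4}, C=∅, D=[(∅, {v↦2, z↦4}, ∅) :: (∅, {z↦4}, ∅) :: (∅, ∅, ∅)]>
t=19: <S=[-1], E={v↦2, z↦4}, C=∅, D=[(∅, {z↦4}, ∅) :: (∅, ∅, ∅)]>
t=20: <S=[-1], E={z↦4}, C=∅, D=[(∅, ∅, ∅)]>
t=21: <S=[-1], E=∅, C=∅, D=∅>
→ final value -1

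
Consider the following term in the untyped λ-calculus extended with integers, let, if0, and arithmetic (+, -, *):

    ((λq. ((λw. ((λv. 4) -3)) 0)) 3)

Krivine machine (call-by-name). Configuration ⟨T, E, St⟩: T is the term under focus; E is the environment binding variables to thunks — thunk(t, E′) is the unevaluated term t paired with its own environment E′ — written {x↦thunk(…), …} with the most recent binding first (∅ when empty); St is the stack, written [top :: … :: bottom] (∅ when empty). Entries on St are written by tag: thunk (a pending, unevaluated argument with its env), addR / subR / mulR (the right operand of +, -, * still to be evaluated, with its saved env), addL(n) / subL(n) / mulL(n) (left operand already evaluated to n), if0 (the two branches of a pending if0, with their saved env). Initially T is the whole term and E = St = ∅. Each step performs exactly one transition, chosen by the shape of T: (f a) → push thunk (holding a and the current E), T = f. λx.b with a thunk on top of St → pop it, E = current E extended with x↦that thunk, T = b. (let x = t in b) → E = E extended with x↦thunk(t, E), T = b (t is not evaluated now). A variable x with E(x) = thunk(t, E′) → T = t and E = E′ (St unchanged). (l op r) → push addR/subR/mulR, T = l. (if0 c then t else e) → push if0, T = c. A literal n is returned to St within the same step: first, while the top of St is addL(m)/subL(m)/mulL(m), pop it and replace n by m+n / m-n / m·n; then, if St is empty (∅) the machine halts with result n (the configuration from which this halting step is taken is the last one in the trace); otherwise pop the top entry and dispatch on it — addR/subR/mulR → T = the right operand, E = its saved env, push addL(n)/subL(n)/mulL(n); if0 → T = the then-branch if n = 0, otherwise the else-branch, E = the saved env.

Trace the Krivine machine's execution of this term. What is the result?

Answer: 4

Machine steps:
0. <T=((λq. ((λw. ((λv. 4) -3)) 0)) 3), E=∅, St=∅>
1. <T=(λq. ((λw. ((λv. 4) -3)) 0)), E=∅, St=[thunk]>
2. <T=((λw. ((λv. 4) -3)) 0), E={q↦thunk(3, ∅)}, St=∅>
3. <T=(λw. ((λv. 4) -3)), E={q↦thunk(3, ∅)}, St=[thunk]>
4. <T=((λv. 4) -3), E={w↦thunk(0, {q↦thunk(3, ∅)}), q↦thunk(3, ∅)}, St=∅>
5. <T=(λv. 4), E={w↦thunk(0, {q↦thunk(3, ∅)}), q↦thunk(3, ∅)}, St=[thunk]>
6. <T=4, E={v↦thunk(-3, {w↦thunk(0, {q↦thunk(3, ∅)}), q↦thunk(3, ∅)}), w↦thunk(0, {q↦thunk(3, ∅)}), q↦thunk(3, ∅)}, St=∅>
→ final value 4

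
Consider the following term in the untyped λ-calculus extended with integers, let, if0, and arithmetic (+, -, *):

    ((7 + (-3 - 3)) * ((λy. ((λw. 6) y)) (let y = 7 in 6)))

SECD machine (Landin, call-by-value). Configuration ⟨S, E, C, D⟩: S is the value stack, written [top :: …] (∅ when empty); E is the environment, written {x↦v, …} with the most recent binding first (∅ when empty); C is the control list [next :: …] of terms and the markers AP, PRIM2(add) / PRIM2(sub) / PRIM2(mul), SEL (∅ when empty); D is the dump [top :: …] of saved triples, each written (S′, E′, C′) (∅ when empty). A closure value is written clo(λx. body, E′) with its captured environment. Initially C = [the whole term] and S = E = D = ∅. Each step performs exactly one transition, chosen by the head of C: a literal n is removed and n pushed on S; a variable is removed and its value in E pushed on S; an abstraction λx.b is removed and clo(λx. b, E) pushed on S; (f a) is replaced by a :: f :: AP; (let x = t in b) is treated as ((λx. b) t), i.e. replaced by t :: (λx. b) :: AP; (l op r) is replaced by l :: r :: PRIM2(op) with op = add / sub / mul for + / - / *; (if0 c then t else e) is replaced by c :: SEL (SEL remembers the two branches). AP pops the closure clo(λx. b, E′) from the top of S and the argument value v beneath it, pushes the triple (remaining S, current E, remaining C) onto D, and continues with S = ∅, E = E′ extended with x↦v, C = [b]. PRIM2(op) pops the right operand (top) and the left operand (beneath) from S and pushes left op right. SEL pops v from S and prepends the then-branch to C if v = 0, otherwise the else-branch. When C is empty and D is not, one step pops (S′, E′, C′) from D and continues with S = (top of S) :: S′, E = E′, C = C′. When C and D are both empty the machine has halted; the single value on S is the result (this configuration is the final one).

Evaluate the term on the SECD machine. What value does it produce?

t=0: [S=∅ | E=∅ | C=[((7 + (-3 - 3)) * ((λy. ((λw. 6) y)) (let y = 7 in 6)))] | D=∅]
t=1: [S=∅ | E=∅ | C=[(7 + (-3 - 3)) :: ((λy. ((λw. 6) y)) (let y = 7 in 6)) :: PRIM2(mul)] | D=∅]
t=2: [S=∅ | E=∅ | C=[7 :: (-3 - 3) :: PRIM2(add) :: ((λy. ((λw. 6) y)) (let y = 7 in 6)) :: PRIM2(mul)] | D=∅]
t=3: [S=[7] | E=∅ | C=[(-3 - 3) :: PRIM2(add) :: ((λy. ((λw. 6) y)) (let y = 7 in 6)) :: PRIM2(mul)] | D=∅]
t=4: [S=[7] | E=∅ | C=[-3 :: 3 :: PRIM2(sub) :: PRIM2(add) :: ((λy. ((λw. 6) y)) (let y = 7 in 6)) :: PRIM2(mul)] | D=∅]
t=5: [S=[-3 :: 7] | E=∅ | C=[3 :: PRIM2(sub) :: PRIM2(add) :: ((λy. ((λw. 6) y)) (let y = 7 in 6)) :: PRIM2(mul)] | D=∅]
t=6: [S=[3 :: -3 :: 7] | E=∅ | C=[PRIM2(sub) :: PRIM2(add) :: ((λy. ((λw. 6) y)) (let y = 7 in 6)) :: PRIM2(mul)] | D=∅]
t=7: [S=[-6 :: 7] | E=∅ | C=[PRIM2(add) :: ((λy. ((λw. 6) y)) (let y = 7 in 6)) :: PRIM2(mul)] | D=∅]
t=8: [S=[1] | E=∅ | C=[((λy. ((λw. 6) y)) (let y = 7 in 6)) :: PRIM2(mul)] | D=∅]
t=9: [S=[1] | E=∅ | C=[(let y = 7 in 6) :: (λy. ((λw. 6) y)) :: AP :: PRIM2(mul)] | D=∅]
t=10: [S=[1] | E=∅ | C=[7 :: (λy. 6) :: AP :: (λy. ((λw. 6) y)) :: AP :: PRIM2(mul)] | D=∅]
t=11: [S=[7 :: 1] | E=∅ | C=[(λy. 6) :: AP :: (λy. ((λw. 6) y)) :: AP :: PRIM2(mul)] | D=∅]
t=12: [S=[clo(λy. 6, ∅) :: 7 :: 1] | E=∅ | C=[AP :: (λy. ((λw. 6) y)) :: AP :: PRIM2(mul)] | D=∅]
t=13: [S=∅ | E={y↦7} | C=[6] | D=[([1], ∅, [(λy. ((λw. 6) y)) :: AP :: PRIM2(mul)])]]
t=14: [S=[6] | E={y↦7} | C=∅ | D=[([1], ∅, [(λy. ((λw. 6) y)) :: AP :: PRIM2(mul)])]]
t=15: [S=[6 :: 1] | E=∅ | C=[(λy. ((λw. 6) y)) :: AP :: PRIM2(mul)] | D=∅]
t=16: [S=[clo(λy. ((λw. 6) y), ∅) :: 6 :: 1] | E=∅ | C=[AP :: PRIM2(mul)] | D=∅]
t=17: [S=∅ | E={y↦6} | C=[((λw. 6) y)] | D=[([1], ∅, [PRIM2(mul)])]]
t=18: [S=∅ | E={y↦6} | C=[y :: (λw. 6) :: AP] | D=[([1], ∅, [PRIM2(mul)])]]
t=19: [S=[6] | E={y↦6} | C=[(λw. 6) :: AP] | D=[([1], ∅, [PRIM2(mul)])]]
t=20: [S=[clo(λw. 6, {y↦6}) :: 6] | E={y↦6} | C=[AP] | D=[([1], ∅, [PRIM2(mul)])]]
t=21: [S=∅ | E={w↦6, y↦6} | C=[6] | D=[(∅, {y↦6}, ∅) :: ([1], ∅, [PRIM2(mul)])]]
t=22: [S=[6] | E={w↦6, y↦6} | C=∅ | D=[(∅, {y↦6}, ∅) :: ([1], ∅, [PRIM2(mul)])]]
t=23: [S=[6] | E={y↦6} | C=∅ | D=[([1], ∅, [PRIM2(mul)])]]
t=24: [S=[6 :: 1] | E=∅ | C=[PRIM2(mul)] | D=∅]
t=25: [S=[6] | E=∅ | C=∅ | D=∅]
→ final value 6

Answer: 6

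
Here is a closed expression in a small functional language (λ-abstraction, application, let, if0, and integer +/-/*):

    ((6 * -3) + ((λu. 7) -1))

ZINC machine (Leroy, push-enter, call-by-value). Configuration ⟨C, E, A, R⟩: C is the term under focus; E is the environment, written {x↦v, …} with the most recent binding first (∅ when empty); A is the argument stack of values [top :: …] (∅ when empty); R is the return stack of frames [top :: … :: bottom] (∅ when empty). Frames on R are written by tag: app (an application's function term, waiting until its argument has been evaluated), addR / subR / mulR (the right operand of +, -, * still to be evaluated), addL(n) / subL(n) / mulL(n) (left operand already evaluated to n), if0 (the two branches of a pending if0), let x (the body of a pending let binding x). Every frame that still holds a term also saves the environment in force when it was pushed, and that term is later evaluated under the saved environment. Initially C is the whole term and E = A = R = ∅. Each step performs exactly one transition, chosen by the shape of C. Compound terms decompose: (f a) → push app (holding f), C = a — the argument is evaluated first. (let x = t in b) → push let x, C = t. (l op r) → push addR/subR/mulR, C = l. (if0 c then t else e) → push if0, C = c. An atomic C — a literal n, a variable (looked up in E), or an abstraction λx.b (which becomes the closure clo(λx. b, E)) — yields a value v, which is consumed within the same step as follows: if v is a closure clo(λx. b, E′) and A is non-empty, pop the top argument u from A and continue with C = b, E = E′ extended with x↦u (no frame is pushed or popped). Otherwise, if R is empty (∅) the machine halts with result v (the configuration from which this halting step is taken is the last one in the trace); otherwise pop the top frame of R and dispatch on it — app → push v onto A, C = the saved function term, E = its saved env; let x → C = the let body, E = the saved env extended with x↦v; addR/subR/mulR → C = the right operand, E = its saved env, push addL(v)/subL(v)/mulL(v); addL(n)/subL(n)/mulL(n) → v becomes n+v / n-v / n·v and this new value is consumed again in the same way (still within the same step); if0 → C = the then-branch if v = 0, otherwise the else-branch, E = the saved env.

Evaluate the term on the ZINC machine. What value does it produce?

Answer: -11

Machine steps:
t=0: ⟨C=((6 * -3) + ((λu. 7) -1)); E=∅; A=∅; R=∅⟩
t=1: ⟨C=(6 * -3); E=∅; A=∅; R=[addR]⟩
t=2: ⟨C=6; E=∅; A=∅; R=[mulR :: addR]⟩
t=3: ⟨C=-3; E=∅; A=∅; R=[mulL(6) :: addR]⟩
t=4: ⟨C=((λu. 7) -1); E=∅; A=∅; R=[addL(-18)]⟩
t=5: ⟨C=-1; E=∅; A=∅; R=[app :: addL(-18)]⟩
t=6: ⟨C=(λu. 7); E=∅; A=[-1]; R=[addL(-18)]⟩
t=7: ⟨C=7; E={u↦-1}; A=∅; R=[addL(-18)]⟩
→ final value -11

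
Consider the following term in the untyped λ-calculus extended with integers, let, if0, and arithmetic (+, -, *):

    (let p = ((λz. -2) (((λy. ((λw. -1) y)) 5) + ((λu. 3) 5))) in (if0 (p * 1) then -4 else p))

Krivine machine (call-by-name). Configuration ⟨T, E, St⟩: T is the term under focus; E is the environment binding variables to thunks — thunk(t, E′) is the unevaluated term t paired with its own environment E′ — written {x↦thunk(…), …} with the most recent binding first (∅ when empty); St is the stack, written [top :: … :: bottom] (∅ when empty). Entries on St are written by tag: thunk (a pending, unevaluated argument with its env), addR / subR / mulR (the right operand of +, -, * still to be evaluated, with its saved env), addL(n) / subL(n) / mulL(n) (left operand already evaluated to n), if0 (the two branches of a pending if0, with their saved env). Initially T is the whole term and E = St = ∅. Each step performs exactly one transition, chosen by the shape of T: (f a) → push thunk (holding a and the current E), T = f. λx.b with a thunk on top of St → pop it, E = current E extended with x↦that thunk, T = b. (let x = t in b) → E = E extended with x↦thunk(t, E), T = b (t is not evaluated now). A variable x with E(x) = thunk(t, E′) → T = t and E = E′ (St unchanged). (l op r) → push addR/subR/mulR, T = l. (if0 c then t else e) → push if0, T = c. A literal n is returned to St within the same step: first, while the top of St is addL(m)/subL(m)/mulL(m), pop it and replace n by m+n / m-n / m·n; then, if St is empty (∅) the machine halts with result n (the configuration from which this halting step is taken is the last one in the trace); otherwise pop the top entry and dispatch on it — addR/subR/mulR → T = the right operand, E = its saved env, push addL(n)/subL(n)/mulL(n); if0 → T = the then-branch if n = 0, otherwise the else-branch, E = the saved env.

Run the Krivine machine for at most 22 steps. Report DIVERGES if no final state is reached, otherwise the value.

Answer: -2

Execution trace:
[0] ⟨T=(let p = ((λz. -2) (((λy. ((λw. -1) y)) 5) + ((λu. 3) 5))) in (if0 (p * 1) then -4 else p)); E=∅; St=∅⟩
[1] ⟨T=(if0 (p * 1) then -4 else p); E={p↦thunk(((λz. -2) (((λy. ((λw. -1) y)) 5) + ((λu. 3) 5))), ∅)}; St=∅⟩
[2] ⟨T=(p * 1); E={p↦thunk(((λz. -2) (((λy. ((λw. -1) y)) 5) + ((λu. 3) 5))), ∅)}; St=[if0]⟩
[3] ⟨T=p; E={p↦thunk(((λz. -2) (((λy. ((λw. -1) y)) 5) + ((λu. 3) 5))), ∅)}; St=[mulR :: if0]⟩
[4] ⟨T=((λz. -2) (((λy. ((λw. -1) y)) 5) + ((λu. 3) 5))); E=∅; St=[mulR :: if0]⟩
[5] ⟨T=(λz. -2); E=∅; St=[thunk :: mulR :: if0]⟩
[6] ⟨T=-2; E={z↦thunk((((λy. ((λw. -1) y)) 5) + ((λu. 3) 5)), ∅)}; St=[mulR :: if0]⟩
[7] ⟨T=1; E={p↦thunk(((λz. -2) (((λy. ((λw. -1) y)) 5) + ((λu. 3) 5))), ∅)}; St=[mulL(-2) :: if0]⟩
[8] ⟨T=p; E={p↦thunk(((λz. -2) (((λy. ((λw. -1) y)) 5) + ((λu. 3) 5))), ∅)}; St=∅⟩
[9] ⟨T=((λz. -2) (((λy. ((λw. -1) y)) 5) + ((λu. 3) 5))); E=∅; St=∅⟩
[10] ⟨T=(λz. -2); E=∅; St=[thunk]⟩
[11] ⟨T=-2; E={z↦thunk((((λy. ((λw. -1) y)) 5) + ((λu. 3) 5)), ∅)}; St=∅⟩
→ final value -2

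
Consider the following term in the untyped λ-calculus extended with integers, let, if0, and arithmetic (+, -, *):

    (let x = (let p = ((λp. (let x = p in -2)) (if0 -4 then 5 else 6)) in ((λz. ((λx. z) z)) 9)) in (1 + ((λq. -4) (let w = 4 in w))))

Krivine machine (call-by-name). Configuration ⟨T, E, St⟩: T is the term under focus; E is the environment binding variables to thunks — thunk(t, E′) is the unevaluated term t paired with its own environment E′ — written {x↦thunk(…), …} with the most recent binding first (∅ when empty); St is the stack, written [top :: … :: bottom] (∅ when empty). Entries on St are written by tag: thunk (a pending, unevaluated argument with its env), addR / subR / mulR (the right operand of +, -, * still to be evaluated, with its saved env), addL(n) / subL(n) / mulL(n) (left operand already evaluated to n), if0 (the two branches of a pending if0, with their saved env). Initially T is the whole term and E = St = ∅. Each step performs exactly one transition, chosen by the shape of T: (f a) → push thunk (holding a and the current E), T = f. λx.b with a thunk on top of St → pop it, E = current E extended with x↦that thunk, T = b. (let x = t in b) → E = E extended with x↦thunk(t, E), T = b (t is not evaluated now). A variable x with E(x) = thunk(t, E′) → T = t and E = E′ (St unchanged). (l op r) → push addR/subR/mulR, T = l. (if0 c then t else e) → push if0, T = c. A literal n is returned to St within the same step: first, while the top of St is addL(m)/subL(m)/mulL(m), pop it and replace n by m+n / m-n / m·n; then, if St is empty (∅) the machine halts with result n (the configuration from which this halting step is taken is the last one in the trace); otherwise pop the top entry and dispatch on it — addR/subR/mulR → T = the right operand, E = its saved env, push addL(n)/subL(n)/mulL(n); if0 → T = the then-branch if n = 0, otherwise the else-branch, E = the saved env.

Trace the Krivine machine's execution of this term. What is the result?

Answer: -3

Derivation:
0. [T=(let x = (let p = ((λp. (let x = p in -2)) (if0 -4 then 5 else 6)) in ((λz. ((λx. z) z)) 9)) in (1 + ((λq. -4) (let w = 4 in w)))) | E=∅ | St=∅]
1. [T=(1 + ((λq. -4) (let w = 4 in w))) | E={x↦thunk((let p = ((λp. (let x = p in -2)) (if0 -4 then 5 else 6)) in ((λz. ((λx. z) z)) 9)), ∅)} | St=∅]
2. [T=1 | E={x↦thunk((let p = ((λp. (let x = p in -2)) (if0 -4 then 5 else 6)) in ((λz. ((λx. z) z)) 9)), ∅)} | St=[addR]]
3. [T=((λq. -4) (let w = 4 in w)) | E={x↦thunk((let p = ((λp. (let x = p in -2)) (if0 -4 then 5 else 6)) in ((λz. ((λx. z) z)) 9)), ∅)} | St=[addL(1)]]
4. [T=(λq. -4) | E={x↦thunk((let p = ((λp. (let x = p in -2)) (if0 -4 then 5 else 6)) in ((λz. ((λx. z) z)) 9)), ∅)} | St=[thunk :: addL(1)]]
5. [T=-4 | E={q↦thunk((let w = 4 in w), {x↦thunk((let p = ((λp. (let x = p in -2)) (if0 -4 then 5 else 6)) in ((λz. ((λx. z) z)) 9)), ∅)}), x↦thunk((let p = ((λp. (let x = p in -2)) (if0 -4 then 5 else 6)) in ((λz. ((λx. z) z)) 9)), ∅)} | St=[addL(1)]]
→ final value -3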